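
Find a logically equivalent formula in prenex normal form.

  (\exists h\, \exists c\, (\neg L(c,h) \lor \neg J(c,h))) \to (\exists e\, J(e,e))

\forall h\, \forall c\, \exists e\, (L(c,h) \land J(c,h) \lor J(e,e))

Eliminate → and ↔ using ¬ and ∨.
  \neg (\exists h\, \exists c\, (\neg L(c,h) \lor \neg J(c,h))) \lor (\exists e\, J(e,e))
Push ¬ through the quantifiers and connectives to reach negation normal form:
  (\forall h\, \forall c\, (L(c,h) \land J(c,h))) \lor (\exists e\, J(e,e))
All bound variables are already distinct, so no renaming is needed.
Extract every quantifier outward, since the variables are now distinct and don't occur free across branches:
  \forall h\, \forall c\, \exists e\, (L(c,h) \land J(c,h) \lor J(e,e))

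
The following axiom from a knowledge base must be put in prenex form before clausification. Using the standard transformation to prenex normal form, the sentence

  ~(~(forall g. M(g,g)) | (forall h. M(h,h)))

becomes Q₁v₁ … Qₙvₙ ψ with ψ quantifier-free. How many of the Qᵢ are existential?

1

Push ¬ through the quantifiers and connectives to reach negation normal form:
  (forall g. M(g,g)) & (exists h. ~M(h,h))
Extract every quantifier outward, since the variables are now distinct and don't occur free across branches:
  forall g. exists h. (M(g,g) & ~M(h,h))
The prefix is forall g exists h: 1 universal, 1 existential.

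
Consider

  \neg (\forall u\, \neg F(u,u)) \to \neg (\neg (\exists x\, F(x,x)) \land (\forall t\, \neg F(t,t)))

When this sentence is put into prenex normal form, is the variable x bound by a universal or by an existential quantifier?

existential

Eliminate → and ↔ using ¬ and ∨.
  \neg \neg (\forall u\, \neg F(u,u)) \lor \neg (\neg (\exists x\, F(x,x)) \land (\forall t\, \neg F(t,t)))
Drive negations inward (¬∀x A ≡ ∃x ¬A, ¬∃x A ≡ ∀x ¬A, De Morgan for ∧/∨):
  (\forall u\, \neg F(u,u)) \lor (\exists x\, F(x,x)) \lor (\exists t\, F(t,t))
All bound variables are already distinct, so no renaming is needed.
Pull the quantifiers to the front (each side's bound variable is not free in the other side):
  \forall u\, \exists x\, \exists t\, (\neg F(u,u) \lor F(x,x) \lor F(t,t))
The quantifier \exists x sits under an even number of negations (counting the antecedent side of each →), so it remains existential.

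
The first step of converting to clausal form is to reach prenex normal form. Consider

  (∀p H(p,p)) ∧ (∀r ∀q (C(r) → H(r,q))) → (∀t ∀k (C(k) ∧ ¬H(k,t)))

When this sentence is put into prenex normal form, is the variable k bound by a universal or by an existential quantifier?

universal

First replace A → B with ¬A ∨ B.
  ¬((∀p H(p,p)) ∧ (∀r ∀q (¬C(r) ∨ H(r,q)))) ∨ (∀t ∀k (C(k) ∧ ¬H(k,t)))
Push ¬ through the quantifiers and connectives to reach negation normal form:
  (∃p ¬H(p,p)) ∨ (∃r ∃q (C(r) ∧ ¬H(r,q))) ∨ (∀t ∀k (C(k) ∧ ¬H(k,t)))
Pull the quantifiers to the front (each side's bound variable is not free in the other side):
  ∃p ∃r ∃q ∀t ∀k (¬H(p,p) ∨ C(r) ∧ ¬H(r,q) ∨ C(k) ∧ ¬H(k,t))
The quantifier ∀k sits under an even number of negations (counting the antecedent side of each →), so it remains universal.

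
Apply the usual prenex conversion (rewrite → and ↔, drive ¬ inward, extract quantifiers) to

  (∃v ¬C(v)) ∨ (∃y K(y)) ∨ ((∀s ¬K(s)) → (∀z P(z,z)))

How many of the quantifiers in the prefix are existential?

Eliminate → and ↔ using ¬ and ∨.
  (∃v ¬C(v)) ∨ (∃y K(y)) ∨ ¬(∀s ¬K(s)) ∨ (∀z P(z,z))
Move each ¬ inward, flipping quantifiers it crosses:
  (∃v ¬C(v)) ∨ (∃y K(y)) ∨ (∃s K(s)) ∨ (∀z P(z,z))
All bound variables are already distinct, so no renaming is needed.
Pull the quantifiers to the front (each side's bound variable is not free in the other side):
  ∃v ∃y ∃s ∀z (¬C(v) ∨ K(y) ∨ K(s) ∨ P(z,z))
The prefix is ∃v ∃y ∃s ∀z: 1 universal, 3 existential.

3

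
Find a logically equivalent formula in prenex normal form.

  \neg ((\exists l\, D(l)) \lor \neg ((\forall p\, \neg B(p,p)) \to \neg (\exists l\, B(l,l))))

Rewrite implications/biconditionals: A → B as ¬A ∨ B.
  \neg ((\exists l\, D(l)) \lor \neg (\neg (\forall p\, \neg B(p,p)) \lor \neg (\exists l\, B(l,l))))
Move each ¬ inward, flipping quantifiers it crosses:
  (\forall l\, \neg D(l)) \land ((\exists p\, B(p,p)) \lor (\forall l\, \neg B(l,l)))
Standardize variables apart so no two quantifiers bind the same name: l↦a.
  (\forall l\, \neg D(l)) \land ((\exists p\, B(p,p)) \lor (\forall a\, \neg B(a,a)))
Pull the quantifiers to the front (each side's bound variable is not free in the other side):
  \forall l\, \exists p\, \forall a\, (\neg D(l) \land (B(p,p) \lor \neg B(a,a)))

\forall l\, \exists p\, \forall a\, (\neg D(l) \land (B(p,p) \lor \neg B(a,a)))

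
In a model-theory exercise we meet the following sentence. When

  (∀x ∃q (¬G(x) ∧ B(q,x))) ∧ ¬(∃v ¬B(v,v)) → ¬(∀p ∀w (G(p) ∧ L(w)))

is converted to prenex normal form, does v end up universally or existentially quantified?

Rewrite implications/biconditionals: A → B as ¬A ∨ B.
  ¬((∀x ∃q (¬G(x) ∧ B(q,x))) ∧ ¬(∃v ¬B(v,v))) ∨ ¬(∀p ∀w (G(p) ∧ L(w)))
Push ¬ through the quantifiers and connectives to reach negation normal form:
  (∃x ∀q (G(x) ∨ ¬B(q,x))) ∨ (∃v ¬B(v,v)) ∨ (∃p ∃w (¬G(p) ∨ ¬L(w)))
All bound variables are already distinct, so no renaming is needed.
Finally move all quantifiers to the prefix:
  ∃x ∀q ∃v ∃p ∃w (G(x) ∨ ¬B(q,x) ∨ ¬B(v,v) ∨ ¬G(p) ∨ ¬L(w))
The quantifier ∃v sits under an even number of negations (counting the antecedent side of each →), so it remains existential.

existential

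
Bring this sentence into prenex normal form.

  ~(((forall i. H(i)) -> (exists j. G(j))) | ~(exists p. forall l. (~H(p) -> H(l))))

forall i. forall j. exists p. forall l. (H(i) & ~G(j) & (H(p) | H(l)))

Rewrite implications/biconditionals: A → B as ¬A ∨ B.
  ~(~(forall i. H(i)) | (exists j. G(j)) | ~(exists p. forall l. (~~H(p) | H(l))))
Move each ¬ inward, flipping quantifiers it crosses:
  (forall i. H(i)) & (forall j. ~G(j)) & (exists p. forall l. (H(p) | H(l)))
All bound variables are already distinct, so no renaming is needed.
Extract every quantifier outward, since the variables are now distinct and don't occur free across branches:
  forall i. forall j. exists p. forall l. (H(i) & ~G(j) & (H(p) | H(l)))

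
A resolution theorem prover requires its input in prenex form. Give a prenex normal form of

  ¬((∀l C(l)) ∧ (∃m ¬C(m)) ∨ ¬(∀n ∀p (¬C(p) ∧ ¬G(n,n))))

Push ¬ through the quantifiers and connectives to reach negation normal form:
  ((∃l ¬C(l)) ∨ (∀m C(m))) ∧ (∀n ∀p (¬C(p) ∧ ¬G(n,n)))
All bound variables are already distinct, so no renaming is needed.
Pull the quantifiers to the front (each side's bound variable is not free in the other side):
  ∃l ∀m ∀n ∀p ((¬C(l) ∨ C(m)) ∧ ¬C(p) ∧ ¬G(n,n))

∃l ∀m ∀n ∀p ((¬C(l) ∨ C(m)) ∧ ¬C(p) ∧ ¬G(n,n))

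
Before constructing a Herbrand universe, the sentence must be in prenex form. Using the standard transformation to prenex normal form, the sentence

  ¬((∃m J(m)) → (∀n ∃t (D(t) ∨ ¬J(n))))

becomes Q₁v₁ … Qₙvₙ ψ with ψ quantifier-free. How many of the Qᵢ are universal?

Rewrite implications/biconditionals: A → B as ¬A ∨ B.
  ¬(¬(∃m J(m)) ∨ (∀n ∃t (D(t) ∨ ¬J(n))))
Push ¬ through the quantifiers and connectives to reach negation normal form:
  (∃m J(m)) ∧ (∃n ∀t (¬D(t) ∧ J(n)))
All bound variables are already distinct, so no renaming is needed.
Extract every quantifier outward, since the variables are now distinct and don't occur free across branches:
  ∃m ∃n ∀t (J(m) ∧ ¬D(t) ∧ J(n))
The prefix is ∃m ∃n ∀t: 1 universal, 2 existential.

1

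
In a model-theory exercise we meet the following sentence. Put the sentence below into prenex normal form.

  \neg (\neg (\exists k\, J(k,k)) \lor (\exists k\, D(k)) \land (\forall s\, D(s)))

\exists k\, \forall c\, \exists s\, (J(k,k) \land (\neg D(c) \lor \neg D(s)))

Push ¬ through the quantifiers and connectives to reach negation normal form:
  (\exists k\, J(k,k)) \land ((\forall k\, \neg D(k)) \lor (\exists s\, \neg D(s)))
Give each quantifier a distinct variable: k↦c.
  (\exists k\, J(k,k)) \land ((\forall c\, \neg D(c)) \lor (\exists s\, \neg D(s)))
Pull the quantifiers to the front (each side's bound variable is not free in the other side):
  \exists k\, \forall c\, \exists s\, (J(k,k) \land (\neg D(c) \lor \neg D(s)))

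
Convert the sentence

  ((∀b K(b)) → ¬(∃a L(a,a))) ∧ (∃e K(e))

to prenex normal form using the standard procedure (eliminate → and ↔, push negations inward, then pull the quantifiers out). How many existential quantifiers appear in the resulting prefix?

Rewrite implications/biconditionals: A → B as ¬A ∨ B.
  (¬(∀b K(b)) ∨ ¬(∃a L(a,a))) ∧ (∃e K(e))
Push ¬ through the quantifiers and connectives to reach negation normal form:
  ((∃b ¬K(b)) ∨ (∀a ¬L(a,a))) ∧ (∃e K(e))
Extract every quantifier outward, since the variables are now distinct and don't occur free across branches:
  ∃b ∀a ∃e ((¬K(b) ∨ ¬L(a,a)) ∧ K(e))
The prefix is ∃b ∀a ∃e: 1 universal, 2 existential.

2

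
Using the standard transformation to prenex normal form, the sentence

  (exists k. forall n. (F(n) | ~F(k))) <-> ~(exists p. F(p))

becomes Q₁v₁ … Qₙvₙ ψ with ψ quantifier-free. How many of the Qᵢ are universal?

First replace A → B with ¬A ∨ B; A ↔ B as (¬A ∨ B) ∧ (¬B ∨ A).
  (~(exists k. forall n. (F(n) | ~F(k))) | ~(exists p. F(p))) & (~~(exists p. F(p)) | (exists k. forall n. (F(n) | ~F(k))))
Drive negations inward (¬∀x A ≡ ∃x ¬A, ¬∃x A ≡ ∀x ¬A, De Morgan for ∧/∨):
  ((forall k. exists n. (~F(n) & F(k))) | (forall p. ~F(p))) & ((exists p. F(p)) | (exists k. forall n. (F(n) | ~F(k))))
Standardize variables apart so no two quantifiers bind the same name: p↦v, k↦v1, n↦y1.
  ((forall k. exists n. (~F(n) & F(k))) | (forall p. ~F(p))) & ((exists v. F(v)) | (exists v1. forall y1. (F(y1) | ~F(v1))))
Finally move all quantifiers to the prefix:
  forall k. exists n. forall p. exists v. exists v1. forall y1. ((~F(n) & F(k) | ~F(p)) & (F(v) | F(y1) | ~F(v1)))
The prefix is forall k exists n forall p exists v exists v1 forall y1: 3 universal, 3 existential.

3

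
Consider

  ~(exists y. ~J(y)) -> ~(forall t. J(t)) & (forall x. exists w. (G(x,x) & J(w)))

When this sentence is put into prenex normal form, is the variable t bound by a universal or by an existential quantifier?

Eliminate → and ↔ using ¬ and ∨.
  ~~(exists y. ~J(y)) | ~(forall t. J(t)) & (forall x. exists w. (G(x,x) & J(w)))
Drive negations inward (¬∀x A ≡ ∃x ¬A, ¬∃x A ≡ ∀x ¬A, De Morgan for ∧/∨):
  (exists y. ~J(y)) | (exists t. ~J(t)) & (forall x. exists w. (G(x,x) & J(w)))
Extract every quantifier outward, since the variables are now distinct and don't occur free across branches:
  exists y. exists t. forall x. exists w. (~J(y) | ~J(t) & G(x,x) & J(w))
The quantifier forall t sits under an odd number of negations (counting the antecedent side of each →), so it flips to exists t.

existential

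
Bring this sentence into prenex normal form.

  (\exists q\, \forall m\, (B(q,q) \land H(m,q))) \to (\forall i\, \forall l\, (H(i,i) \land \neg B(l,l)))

\forall q\, \exists m\, \forall i\, \forall l\, (\neg B(q,q) \lor \neg H(m,q) \lor H(i,i) \land \neg B(l,l))

First replace A → B with ¬A ∨ B.
  \neg (\exists q\, \forall m\, (B(q,q) \land H(m,q))) \lor (\forall i\, \forall l\, (H(i,i) \land \neg B(l,l)))
Push ¬ through the quantifiers and connectives to reach negation normal form:
  (\forall q\, \exists m\, (\neg B(q,q) \lor \neg H(m,q))) \lor (\forall i\, \forall l\, (H(i,i) \land \neg B(l,l)))
All bound variables are already distinct, so no renaming is needed.
Pull the quantifiers to the front (each side's bound variable is not free in the other side):
  \forall q\, \exists m\, \forall i\, \forall l\, (\neg B(q,q) \lor \neg H(m,q) \lor H(i,i) \land \neg B(l,l))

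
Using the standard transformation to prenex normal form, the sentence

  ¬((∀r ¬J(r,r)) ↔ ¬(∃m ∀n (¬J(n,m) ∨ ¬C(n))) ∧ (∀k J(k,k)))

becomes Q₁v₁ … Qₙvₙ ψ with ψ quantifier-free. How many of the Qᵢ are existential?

Rewrite implications/biconditionals: A → B as ¬A ∨ B; A ↔ B as (¬A ∨ B) ∧ (¬B ∨ A).
  ¬((¬(∀r ¬J(r,r)) ∨ ¬(∃m ∀n (¬J(n,m) ∨ ¬C(n))) ∧ (∀k J(k,k))) ∧ (¬(¬(∃m ∀n (¬J(n,m) ∨ ¬C(n))) ∧ (∀k J(k,k))) ∨ (∀r ¬J(r,r))))
Push ¬ through the quantifiers and connectives to reach negation normal form:
  (∀r ¬J(r,r)) ∧ ((∃m ∀n (¬J(n,m) ∨ ¬C(n))) ∨ (∃k ¬J(k,k))) ∨ (∀m ∃n (J(n,m) ∧ C(n))) ∧ (∀k J(k,k)) ∧ (∃r J(r,r))
Rename bound variables to avoid capture: m↦u1, n↦z1, k↦y, r↦w.
  (∀r ¬J(r,r)) ∧ ((∃m ∀n (¬J(n,m) ∨ ¬C(n))) ∨ (∃k ¬J(k,k))) ∨ (∀u1 ∃z1 (J(z1,u1) ∧ C(z1))) ∧ (∀y J(y,y)) ∧ (∃w J(w,w))
Extract every quantifier outward, since the variables are now distinct and don't occur free across branches:
  ∀r ∃m ∀n ∃k ∀u1 ∃z1 ∀y ∃w (¬J(r,r) ∧ (¬J(n,m) ∨ ¬C(n) ∨ ¬J(k,k)) ∨ J(z1,u1) ∧ C(z1) ∧ J(y,y) ∧ J(w,w))
The prefix is ∀r ∃m ∀n ∃k ∀u1 ∃z1 ∀y ∃w: 4 universal, 4 existential.

4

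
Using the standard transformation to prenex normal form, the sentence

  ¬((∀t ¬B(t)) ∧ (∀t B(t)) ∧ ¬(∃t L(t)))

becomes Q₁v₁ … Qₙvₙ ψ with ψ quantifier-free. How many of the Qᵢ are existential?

Push ¬ through the quantifiers and connectives to reach negation normal form:
  (∃t B(t)) ∨ (∃t ¬B(t)) ∨ (∃t L(t))
Rename bound variables to avoid capture: t↦r, t↦u1.
  (∃t B(t)) ∨ (∃r ¬B(r)) ∨ (∃u1 L(u1))
Finally move all quantifiers to the prefix:
  ∃t ∃r ∃u1 (B(t) ∨ ¬B(r) ∨ L(u1))
The prefix is ∃t ∃r ∃u1: 0 universal, 3 existential.

3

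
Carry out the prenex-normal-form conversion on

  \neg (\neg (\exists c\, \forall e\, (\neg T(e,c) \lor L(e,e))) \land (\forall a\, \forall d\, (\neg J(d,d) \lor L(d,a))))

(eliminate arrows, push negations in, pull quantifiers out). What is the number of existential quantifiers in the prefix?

3

Push ¬ through the quantifiers and connectives to reach negation normal form:
  (\exists c\, \forall e\, (\neg T(e,c) \lor L(e,e))) \lor (\exists a\, \exists d\, (J(d,d) \land \neg L(d,a)))
All bound variables are already distinct, so no renaming is needed.
Extract every quantifier outward, since the variables are now distinct and don't occur free across branches:
  \exists c\, \forall e\, \exists a\, \exists d\, (\neg T(e,c) \lor L(e,e) \lor J(d,d) \land \neg L(d,a))
The prefix is \exists c \forall e \exists a \exists d: 1 universal, 3 existential.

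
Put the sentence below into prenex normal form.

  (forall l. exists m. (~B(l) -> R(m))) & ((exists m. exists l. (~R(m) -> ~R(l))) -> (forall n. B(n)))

Rewrite implications/biconditionals: A → B as ¬A ∨ B.
  (forall l. exists m. (~~B(l) | R(m))) & (~(exists m. exists l. (~~R(m) | ~R(l))) | (forall n. B(n)))
Move each ¬ inward, flipping quantifiers it crosses:
  (forall l. exists m. (B(l) | R(m))) & ((forall m. forall l. (~R(m) & R(l))) | (forall n. B(n)))
Rename bound variables to avoid capture: m↦v1, l↦b.
  (forall l. exists m. (B(l) | R(m))) & ((forall v1. forall b. (~R(v1) & R(b))) | (forall n. B(n)))
Extract every quantifier outward, since the variables are now distinct and don't occur free across branches:
  forall l. exists m. forall v1. forall b. forall n. ((B(l) | R(m)) & (~R(v1) & R(b) | B(n)))

forall l. exists m. forall v1. forall b. forall n. ((B(l) | R(m)) & (~R(v1) & R(b) | B(n)))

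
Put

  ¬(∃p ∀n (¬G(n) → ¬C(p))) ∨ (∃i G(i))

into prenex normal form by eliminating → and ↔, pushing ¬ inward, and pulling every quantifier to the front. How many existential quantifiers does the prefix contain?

2

First replace A → B with ¬A ∨ B.
  ¬(∃p ∀n (¬¬G(n) ∨ ¬C(p))) ∨ (∃i G(i))
Push ¬ through the quantifiers and connectives to reach negation normal form:
  (∀p ∃n (¬G(n) ∧ C(p))) ∨ (∃i G(i))
All bound variables are already distinct, so no renaming is needed.
Pull the quantifiers to the front (each side's bound variable is not free in the other side):
  ∀p ∃n ∃i (¬G(n) ∧ C(p) ∨ G(i))
The prefix is ∀p ∃n ∃i: 1 universal, 2 existential.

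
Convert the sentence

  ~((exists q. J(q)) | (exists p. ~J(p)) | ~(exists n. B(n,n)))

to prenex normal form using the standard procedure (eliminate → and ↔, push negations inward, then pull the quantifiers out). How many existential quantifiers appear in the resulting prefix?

Push ¬ through the quantifiers and connectives to reach negation normal form:
  (forall q. ~J(q)) & (forall p. J(p)) & (exists n. B(n,n))
All bound variables are already distinct, so no renaming is needed.
Extract every quantifier outward, since the variables are now distinct and don't occur free across branches:
  forall q. forall p. exists n. (~J(q) & J(p) & B(n,n))
The prefix is forall q forall p exists n: 2 universal, 1 existential.

1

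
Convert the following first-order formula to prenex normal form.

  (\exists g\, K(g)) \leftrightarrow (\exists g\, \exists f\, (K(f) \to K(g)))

First replace A → B with ¬A ∨ B; A ↔ B as (¬A ∨ B) ∧ (¬B ∨ A).
  (\neg (\exists g\, K(g)) \lor (\exists g\, \exists f\, (\neg K(f) \lor K(g)))) \land (\neg (\exists g\, \exists f\, (\neg K(f) \lor K(g))) \lor (\exists g\, K(g)))
Move each ¬ inward, flipping quantifiers it crosses:
  ((\forall g\, \neg K(g)) \lor (\exists g\, \exists f\, (\neg K(f) \lor K(g)))) \land ((\forall g\, \forall f\, (K(f) \land \neg K(g))) \lor (\exists g\, K(g)))
Rename bound variables to avoid capture: g↦a, g↦r, f↦s, g↦w1.
  ((\forall g\, \neg K(g)) \lor (\exists a\, \exists f\, (\neg K(f) \lor K(a)))) \land ((\forall r\, \forall s\, (K(s) \land \neg K(r))) \lor (\exists w1\, K(w1)))
Pull the quantifiers to the front (each side's bound variable is not free in the other side):
  \forall g\, \exists a\, \exists f\, \forall r\, \forall s\, \exists w1\, ((\neg K(g) \lor \neg K(f) \lor K(a)) \land (K(s) \land \neg K(r) \lor K(w1)))

\forall g\, \exists a\, \exists f\, \forall r\, \forall s\, \exists w1\, ((\neg K(g) \lor \neg K(f) \lor K(a)) \land (K(s) \land \neg K(r) \lor K(w1)))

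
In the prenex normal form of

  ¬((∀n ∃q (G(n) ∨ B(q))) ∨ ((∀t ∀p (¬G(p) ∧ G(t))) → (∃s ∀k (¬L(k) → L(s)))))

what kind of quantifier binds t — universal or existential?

universal

Eliminate → and ↔ using ¬ and ∨.
  ¬((∀n ∃q (G(n) ∨ B(q))) ∨ ¬(∀t ∀p (¬G(p) ∧ G(t))) ∨ (∃s ∀k (¬¬L(k) ∨ L(s))))
Push ¬ through the quantifiers and connectives to reach negation normal form:
  (∃n ∀q (¬G(n) ∧ ¬B(q))) ∧ (∀t ∀p (¬G(p) ∧ G(t))) ∧ (∀s ∃k (¬L(k) ∧ ¬L(s)))
All bound variables are already distinct, so no renaming is needed.
Pull the quantifiers to the front (each side's bound variable is not free in the other side):
  ∃n ∀q ∀t ∀p ∀s ∃k (¬G(n) ∧ ¬B(q) ∧ ¬G(p) ∧ G(t) ∧ ¬L(k) ∧ ¬L(s))
The quantifier ∀t sits under an even number of negations (counting the antecedent side of each →), so it remains universal.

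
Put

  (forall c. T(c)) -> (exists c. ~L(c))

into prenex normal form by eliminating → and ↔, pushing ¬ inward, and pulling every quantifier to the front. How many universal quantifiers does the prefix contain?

Eliminate → and ↔ using ¬ and ∨.
  ~(forall c. T(c)) | (exists c. ~L(c))
Move each ¬ inward, flipping quantifiers it crosses:
  (exists c. ~T(c)) | (exists c. ~L(c))
Give each quantifier a distinct variable: c↦x1.
  (exists c. ~T(c)) | (exists x1. ~L(x1))
Finally move all quantifiers to the prefix:
  exists c. exists x1. (~T(c) | ~L(x1))
The prefix is exists c exists x1: 0 universal, 2 existential.

0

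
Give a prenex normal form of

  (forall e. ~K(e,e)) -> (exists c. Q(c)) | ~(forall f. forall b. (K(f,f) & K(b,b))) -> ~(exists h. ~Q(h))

exists e. forall c. forall f. forall b. forall h. (K(e,e) | ~Q(c) & K(f,f) & K(b,b) | Q(h))

First replace A → B with ¬A ∨ B.
  ~(forall e. ~K(e,e)) | ~((exists c. Q(c)) | ~(forall f. forall b. (K(f,f) & K(b,b)))) | ~(exists h. ~Q(h))
Move each ¬ inward, flipping quantifiers it crosses:
  (exists e. K(e,e)) | (forall c. ~Q(c)) & (forall f. forall b. (K(f,f) & K(b,b))) | (forall h. Q(h))
All bound variables are already distinct, so no renaming is needed.
Extract every quantifier outward, since the variables are now distinct and don't occur free across branches:
  exists e. forall c. forall f. forall b. forall h. (K(e,e) | ~Q(c) & K(f,f) & K(b,b) | Q(h))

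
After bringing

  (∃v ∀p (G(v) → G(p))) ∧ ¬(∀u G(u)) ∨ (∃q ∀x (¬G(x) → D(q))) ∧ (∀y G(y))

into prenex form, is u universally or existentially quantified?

Rewrite implications/biconditionals: A → B as ¬A ∨ B.
  (∃v ∀p (¬G(v) ∨ G(p))) ∧ ¬(∀u G(u)) ∨ (∃q ∀x (¬¬G(x) ∨ D(q))) ∧ (∀y G(y))
Move each ¬ inward, flipping quantifiers it crosses:
  (∃v ∀p (¬G(v) ∨ G(p))) ∧ (∃u ¬G(u)) ∨ (∃q ∀x (G(x) ∨ D(q))) ∧ (∀y G(y))
All bound variables are already distinct, so no renaming is needed.
Pull the quantifiers to the front (each side's bound variable is not free in the other side):
  ∃v ∀p ∃u ∃q ∀x ∀y ((¬G(v) ∨ G(p)) ∧ ¬G(u) ∨ (G(x) ∨ D(q)) ∧ G(y))
The quantifier ∀u sits under an odd number of negations (counting the antecedent side of each →), so it flips to ∃u.

existential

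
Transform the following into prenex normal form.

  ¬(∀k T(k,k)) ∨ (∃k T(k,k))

∃k ∃u1 (¬T(k,k) ∨ T(u1,u1))

Drive negations inward (¬∀x A ≡ ∃x ¬A, ¬∃x A ≡ ∀x ¬A, De Morgan for ∧/∨):
  (∃k ¬T(k,k)) ∨ (∃k T(k,k))
Standardize variables apart so no two quantifiers bind the same name: k↦u1.
  (∃k ¬T(k,k)) ∨ (∃u1 T(u1,u1))
Finally move all quantifiers to the prefix:
  ∃k ∃u1 (¬T(k,k) ∨ T(u1,u1))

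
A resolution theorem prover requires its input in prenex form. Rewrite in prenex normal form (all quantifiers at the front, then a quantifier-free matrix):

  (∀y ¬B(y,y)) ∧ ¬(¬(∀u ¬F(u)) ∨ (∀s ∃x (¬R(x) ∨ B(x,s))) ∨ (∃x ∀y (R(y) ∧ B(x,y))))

Drive negations inward (¬∀x A ≡ ∃x ¬A, ¬∃x A ≡ ∀x ¬A, De Morgan for ∧/∨):
  (∀y ¬B(y,y)) ∧ (∀u ¬F(u)) ∧ (∃s ∀x (R(x) ∧ ¬B(x,s))) ∧ (∀x ∃y (¬R(y) ∨ ¬B(x,y)))
Standardize variables apart so no two quantifiers bind the same name: x↦r, y↦u1.
  (∀y ¬B(y,y)) ∧ (∀u ¬F(u)) ∧ (∃s ∀x (R(x) ∧ ¬B(x,s))) ∧ (∀r ∃u1 (¬R(u1) ∨ ¬B(r,u1)))
Pull the quantifiers to the front (each side's bound variable is not free in the other side):
  ∀y ∀u ∃s ∀x ∀r ∃u1 (¬B(y,y) ∧ ¬F(u) ∧ R(x) ∧ ¬B(x,s) ∧ (¬R(u1) ∨ ¬B(r,u1)))

∀y ∀u ∃s ∀x ∀r ∃u1 (¬B(y,y) ∧ ¬F(u) ∧ R(x) ∧ ¬B(x,s) ∧ (¬R(u1) ∨ ¬B(r,u1)))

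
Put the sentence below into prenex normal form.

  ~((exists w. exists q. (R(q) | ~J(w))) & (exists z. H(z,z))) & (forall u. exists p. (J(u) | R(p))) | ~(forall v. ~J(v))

Drive negations inward (¬∀x A ≡ ∃x ¬A, ¬∃x A ≡ ∀x ¬A, De Morgan for ∧/∨):
  ((forall w. forall q. (~R(q) & J(w))) | (forall z. ~H(z,z))) & (forall u. exists p. (J(u) | R(p))) | (exists v. J(v))
All bound variables are already distinct, so no renaming is needed.
Finally move all quantifiers to the prefix:
  forall w. forall q. forall z. forall u. exists p. exists v. ((~R(q) & J(w) | ~H(z,z)) & (J(u) | R(p)) | J(v))

forall w. forall q. forall z. forall u. exists p. exists v. ((~R(q) & J(w) | ~H(z,z)) & (J(u) | R(p)) | J(v))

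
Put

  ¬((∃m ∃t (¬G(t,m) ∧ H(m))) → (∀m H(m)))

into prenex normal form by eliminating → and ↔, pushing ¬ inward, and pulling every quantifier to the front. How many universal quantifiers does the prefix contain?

Eliminate → and ↔ using ¬ and ∨.
  ¬(¬(∃m ∃t (¬G(t,m) ∧ H(m))) ∨ (∀m H(m)))
Push ¬ through the quantifiers and connectives to reach negation normal form:
  (∃m ∃t (¬G(t,m) ∧ H(m))) ∧ (∃m ¬H(m))
Give each quantifier a distinct variable: m↦z.
  (∃m ∃t (¬G(t,m) ∧ H(m))) ∧ (∃z ¬H(z))
Pull the quantifiers to the front (each side's bound variable is not free in the other side):
  ∃m ∃t ∃z (¬G(t,m) ∧ H(m) ∧ ¬H(z))
The prefix is ∃m ∃t ∃z: 0 universal, 3 existential.

0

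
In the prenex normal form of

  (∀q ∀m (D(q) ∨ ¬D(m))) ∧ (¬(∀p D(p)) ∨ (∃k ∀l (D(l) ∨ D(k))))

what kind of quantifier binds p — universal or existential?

existential

Push ¬ through the quantifiers and connectives to reach negation normal form:
  (∀q ∀m (D(q) ∨ ¬D(m))) ∧ ((∃p ¬D(p)) ∨ (∃k ∀l (D(l) ∨ D(k))))
Pull the quantifiers to the front (each side's bound variable is not free in the other side):
  ∀q ∀m ∃p ∃k ∀l ((D(q) ∨ ¬D(m)) ∧ (¬D(p) ∨ D(l) ∨ D(k)))
The quantifier ∀p sits under an odd number of negations, so it flips to ∃p.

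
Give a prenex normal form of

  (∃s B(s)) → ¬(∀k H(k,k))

Rewrite implications/biconditionals: A → B as ¬A ∨ B.
  ¬(∃s B(s)) ∨ ¬(∀k H(k,k))
Push ¬ through the quantifiers and connectives to reach negation normal form:
  (∀s ¬B(s)) ∨ (∃k ¬H(k,k))
All bound variables are already distinct, so no renaming is needed.
Extract every quantifier outward, since the variables are now distinct and don't occur free across branches:
  ∀s ∃k (¬B(s) ∨ ¬H(k,k))

∀s ∃k (¬B(s) ∨ ¬H(k,k))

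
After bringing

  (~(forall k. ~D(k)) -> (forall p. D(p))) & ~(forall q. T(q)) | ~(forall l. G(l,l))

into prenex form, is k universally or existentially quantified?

First replace A → B with ¬A ∨ B.
  (~~(forall k. ~D(k)) | (forall p. D(p))) & ~(forall q. T(q)) | ~(forall l. G(l,l))
Move each ¬ inward, flipping quantifiers it crosses:
  ((forall k. ~D(k)) | (forall p. D(p))) & (exists q. ~T(q)) | (exists l. ~G(l,l))
Finally move all quantifiers to the prefix:
  forall k. forall p. exists q. exists l. ((~D(k) | D(p)) & ~T(q) | ~G(l,l))
The quantifier forall k sits under an even number of negations (counting the antecedent side of each →), so it remains universal.

universal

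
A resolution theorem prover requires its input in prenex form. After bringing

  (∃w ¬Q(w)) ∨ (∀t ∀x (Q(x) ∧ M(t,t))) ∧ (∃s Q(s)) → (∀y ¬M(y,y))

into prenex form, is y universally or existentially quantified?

First replace A → B with ¬A ∨ B.
  ¬((∃w ¬Q(w)) ∨ (∀t ∀x (Q(x) ∧ M(t,t))) ∧ (∃s Q(s))) ∨ (∀y ¬M(y,y))
Push ¬ through the quantifiers and connectives to reach negation normal form:
  (∀w Q(w)) ∧ ((∃t ∃x (¬Q(x) ∨ ¬M(t,t))) ∨ (∀s ¬Q(s))) ∨ (∀y ¬M(y,y))
All bound variables are already distinct, so no renaming is needed.
Finally move all quantifiers to the prefix:
  ∀w ∃t ∃x ∀s ∀y (Q(w) ∧ (¬Q(x) ∨ ¬M(t,t) ∨ ¬Q(s)) ∨ ¬M(y,y))
The quantifier ∀y sits under an even number of negations (counting the antecedent side of each →), so it remains universal.

universal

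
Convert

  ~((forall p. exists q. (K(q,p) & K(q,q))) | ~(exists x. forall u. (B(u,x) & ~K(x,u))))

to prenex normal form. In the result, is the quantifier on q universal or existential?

Move each ¬ inward, flipping quantifiers it crosses:
  (exists p. forall q. (~K(q,p) | ~K(q,q))) & (exists x. forall u. (B(u,x) & ~K(x,u)))
Finally move all quantifiers to the prefix:
  exists p. forall q. exists x. forall u. ((~K(q,p) | ~K(q,q)) & B(u,x) & ~K(x,u))
The quantifier exists q sits under an odd number of negations, so it flips to forall q.

universal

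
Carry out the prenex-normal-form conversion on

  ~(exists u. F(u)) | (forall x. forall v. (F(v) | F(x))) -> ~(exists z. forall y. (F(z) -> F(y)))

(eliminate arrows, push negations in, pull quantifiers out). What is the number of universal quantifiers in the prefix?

First replace A → B with ¬A ∨ B.
  ~(~(exists u. F(u)) | (forall x. forall v. (F(v) | F(x)))) | ~(exists z. forall y. (~F(z) | F(y)))
Drive negations inward (¬∀x A ≡ ∃x ¬A, ¬∃x A ≡ ∀x ¬A, De Morgan for ∧/∨):
  (exists u. F(u)) & (exists x. exists v. (~F(v) & ~F(x))) | (forall z. exists y. (F(z) & ~F(y)))
Pull the quantifiers to the front (each side's bound variable is not free in the other side):
  exists u. exists x. exists v. forall z. exists y. (F(u) & ~F(v) & ~F(x) | F(z) & ~F(y))
The prefix is exists u exists x exists v forall z exists y: 1 universal, 4 existential.

1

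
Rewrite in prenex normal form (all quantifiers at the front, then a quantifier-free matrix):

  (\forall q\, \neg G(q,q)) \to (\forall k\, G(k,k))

\exists q\, \forall k\, (G(q,q) \lor G(k,k))

Rewrite implications/biconditionals: A → B as ¬A ∨ B.
  \neg (\forall q\, \neg G(q,q)) \lor (\forall k\, G(k,k))
Move each ¬ inward, flipping quantifiers it crosses:
  (\exists q\, G(q,q)) \lor (\forall k\, G(k,k))
All bound variables are already distinct, so no renaming is needed.
Extract every quantifier outward, since the variables are now distinct and don't occur free across branches:
  \exists q\, \forall k\, (G(q,q) \lor G(k,k))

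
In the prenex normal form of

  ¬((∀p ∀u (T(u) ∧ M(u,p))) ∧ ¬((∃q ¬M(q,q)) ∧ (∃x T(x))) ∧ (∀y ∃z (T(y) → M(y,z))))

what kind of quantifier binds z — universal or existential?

First replace A → B with ¬A ∨ B.
  ¬((∀p ∀u (T(u) ∧ M(u,p))) ∧ ¬((∃q ¬M(q,q)) ∧ (∃x T(x))) ∧ (∀y ∃z (¬T(y) ∨ M(y,z))))
Push ¬ through the quantifiers and connectives to reach negation normal form:
  (∃p ∃u (¬T(u) ∨ ¬M(u,p))) ∨ (∃q ¬M(q,q)) ∧ (∃x T(x)) ∨ (∃y ∀z (T(y) ∧ ¬M(y,z)))
All bound variables are already distinct, so no renaming is needed.
Extract every quantifier outward, since the variables are now distinct and don't occur free across branches:
  ∃p ∃u ∃q ∃x ∃y ∀z (¬T(u) ∨ ¬M(u,p) ∨ ¬M(q,q) ∧ T(x) ∨ T(y) ∧ ¬M(y,z))
The quantifier ∃z sits under an odd number of negations (counting the antecedent side of each →), so it flips to ∀z.

universal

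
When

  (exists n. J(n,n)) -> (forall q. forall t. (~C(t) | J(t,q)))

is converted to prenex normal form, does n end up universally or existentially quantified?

universal

Rewrite implications/biconditionals: A → B as ¬A ∨ B.
  ~(exists n. J(n,n)) | (forall q. forall t. (~C(t) | J(t,q)))
Move each ¬ inward, flipping quantifiers it crosses:
  (forall n. ~J(n,n)) | (forall q. forall t. (~C(t) | J(t,q)))
All bound variables are already distinct, so no renaming is needed.
Pull the quantifiers to the front (each side's bound variable is not free in the other side):
  forall n. forall q. forall t. (~J(n,n) | ~C(t) | J(t,q))
The quantifier exists n sits under an odd number of negations (counting the antecedent side of each →), so it flips to forall n.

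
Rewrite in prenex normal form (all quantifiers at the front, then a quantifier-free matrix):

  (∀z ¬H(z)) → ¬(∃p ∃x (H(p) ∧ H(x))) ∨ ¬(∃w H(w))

Rewrite implications/biconditionals: A → B as ¬A ∨ B.
  ¬(∀z ¬H(z)) ∨ ¬(∃p ∃x (H(p) ∧ H(x))) ∨ ¬(∃w H(w))
Drive negations inward (¬∀x A ≡ ∃x ¬A, ¬∃x A ≡ ∀x ¬A, De Morgan for ∧/∨):
  (∃z H(z)) ∨ (∀p ∀x (¬H(p) ∨ ¬H(x))) ∨ (∀w ¬H(w))
All bound variables are already distinct, so no renaming is needed.
Pull the quantifiers to the front (each side's bound variable is not free in the other side):
  ∃z ∀p ∀x ∀w (H(z) ∨ ¬H(p) ∨ ¬H(x) ∨ ¬H(w))

∃z ∀p ∀x ∀w (H(z) ∨ ¬H(p) ∨ ¬H(x) ∨ ¬H(w))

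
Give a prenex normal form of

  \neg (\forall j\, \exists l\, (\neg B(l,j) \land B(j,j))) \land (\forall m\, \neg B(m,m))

Move each ¬ inward, flipping quantifiers it crosses:
  (\exists j\, \forall l\, (B(l,j) \lor \neg B(j,j))) \land (\forall m\, \neg B(m,m))
Finally move all quantifiers to the prefix:
  \exists j\, \forall l\, \forall m\, ((B(l,j) \lor \neg B(j,j)) \land \neg B(m,m))

\exists j\, \forall l\, \forall m\, ((B(l,j) \lor \neg B(j,j)) \land \neg B(m,m))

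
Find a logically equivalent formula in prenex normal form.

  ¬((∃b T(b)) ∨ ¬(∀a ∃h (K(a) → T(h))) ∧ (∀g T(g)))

Eliminate → and ↔ using ¬ and ∨.
  ¬((∃b T(b)) ∨ ¬(∀a ∃h (¬K(a) ∨ T(h))) ∧ (∀g T(g)))
Push ¬ through the quantifiers and connectives to reach negation normal form:
  (∀b ¬T(b)) ∧ ((∀a ∃h (¬K(a) ∨ T(h))) ∨ (∃g ¬T(g)))
All bound variables are already distinct, so no renaming is needed.
Extract every quantifier outward, since the variables are now distinct and don't occur free across branches:
  ∀b ∀a ∃h ∃g (¬T(b) ∧ (¬K(a) ∨ T(h) ∨ ¬T(g)))

∀b ∀a ∃h ∃g (¬T(b) ∧ (¬K(a) ∨ T(h) ∨ ¬T(g)))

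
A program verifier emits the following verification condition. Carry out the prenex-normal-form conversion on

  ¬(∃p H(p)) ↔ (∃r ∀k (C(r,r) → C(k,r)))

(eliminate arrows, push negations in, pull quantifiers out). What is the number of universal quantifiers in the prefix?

3

First replace A → B with ¬A ∨ B; A ↔ B as (¬A ∨ B) ∧ (¬B ∨ A).
  (¬¬(∃p H(p)) ∨ (∃r ∀k (¬C(r,r) ∨ C(k,r)))) ∧ (¬(∃r ∀k (¬C(r,r) ∨ C(k,r))) ∨ ¬(∃p H(p)))
Push ¬ through the quantifiers and connectives to reach negation normal form:
  ((∃p H(p)) ∨ (∃r ∀k (¬C(r,r) ∨ C(k,r)))) ∧ ((∀r ∃k (C(r,r) ∧ ¬C(k,r))) ∨ (∀p ¬H(p)))
Rename bound variables to avoid capture: r↦w1, k↦v, p↦x.
  ((∃p H(p)) ∨ (∃r ∀k (¬C(r,r) ∨ C(k,r)))) ∧ ((∀w1 ∃v (C(w1,w1) ∧ ¬C(v,w1))) ∨ (∀x ¬H(x)))
Pull the quantifiers to the front (each side's bound variable is not free in the other side):
  ∃p ∃r ∀k ∀w1 ∃v ∀x ((H(p) ∨ ¬C(r,r) ∨ C(k,r)) ∧ (C(w1,w1) ∧ ¬C(v,w1) ∨ ¬H(x)))
The prefix is ∃p ∃r ∀k ∀w1 ∃v ∀x: 3 universal, 3 existential.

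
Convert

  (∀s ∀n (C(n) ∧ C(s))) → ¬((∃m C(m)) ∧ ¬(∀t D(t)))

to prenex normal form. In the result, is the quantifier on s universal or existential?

Eliminate → and ↔ using ¬ and ∨.
  ¬(∀s ∀n (C(n) ∧ C(s))) ∨ ¬((∃m C(m)) ∧ ¬(∀t D(t)))
Move each ¬ inward, flipping quantifiers it crosses:
  (∃s ∃n (¬C(n) ∨ ¬C(s))) ∨ (∀m ¬C(m)) ∨ (∀t D(t))
All bound variables are already distinct, so no renaming is needed.
Finally move all quantifiers to the prefix:
  ∃s ∃n ∀m ∀t (¬C(n) ∨ ¬C(s) ∨ ¬C(m) ∨ D(t))
The quantifier ∀s sits under an odd number of negations (counting the antecedent side of each →), so it flips to ∃s.

existential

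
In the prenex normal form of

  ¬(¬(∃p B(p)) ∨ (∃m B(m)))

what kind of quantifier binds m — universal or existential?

Drive negations inward (¬∀x A ≡ ∃x ¬A, ¬∃x A ≡ ∀x ¬A, De Morgan for ∧/∨):
  (∃p B(p)) ∧ (∀m ¬B(m))
All bound variables are already distinct, so no renaming is needed.
Pull the quantifiers to the front (each side's bound variable is not free in the other side):
  ∃p ∀m (B(p) ∧ ¬B(m))
The quantifier ∃m sits under an odd number of negations, so it flips to ∀m.

universal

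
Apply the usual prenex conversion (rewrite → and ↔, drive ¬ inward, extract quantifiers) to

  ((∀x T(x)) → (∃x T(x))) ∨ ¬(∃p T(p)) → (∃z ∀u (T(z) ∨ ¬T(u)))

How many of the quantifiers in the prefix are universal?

Eliminate → and ↔ using ¬ and ∨.
  ¬(¬(∀x T(x)) ∨ (∃x T(x)) ∨ ¬(∃p T(p))) ∨ (∃z ∀u (T(z) ∨ ¬T(u)))
Move each ¬ inward, flipping quantifiers it crosses:
  (∀x T(x)) ∧ (∀x ¬T(x)) ∧ (∃p T(p)) ∨ (∃z ∀u (T(z) ∨ ¬T(u)))
Give each quantifier a distinct variable: x↦w1.
  (∀x T(x)) ∧ (∀w1 ¬T(w1)) ∧ (∃p T(p)) ∨ (∃z ∀u (T(z) ∨ ¬T(u)))
Finally move all quantifiers to the prefix:
  ∀x ∀w1 ∃p ∃z ∀u (T(x) ∧ ¬T(w1) ∧ T(p) ∨ T(z) ∨ ¬T(u))
The prefix is ∀x ∀w1 ∃p ∃z ∀u: 3 universal, 2 existential.

3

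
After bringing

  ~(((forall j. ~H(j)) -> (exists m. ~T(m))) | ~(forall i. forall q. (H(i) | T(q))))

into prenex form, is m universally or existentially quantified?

First replace A → B with ¬A ∨ B.
  ~(~(forall j. ~H(j)) | (exists m. ~T(m)) | ~(forall i. forall q. (H(i) | T(q))))
Push ¬ through the quantifiers and connectives to reach negation normal form:
  (forall j. ~H(j)) & (forall m. T(m)) & (forall i. forall q. (H(i) | T(q)))
Extract every quantifier outward, since the variables are now distinct and don't occur free across branches:
  forall j. forall m. forall i. forall q. (~H(j) & T(m) & (H(i) | T(q)))
The quantifier exists m sits under an odd number of negations (counting the antecedent side of each →), so it flips to forall m.

universal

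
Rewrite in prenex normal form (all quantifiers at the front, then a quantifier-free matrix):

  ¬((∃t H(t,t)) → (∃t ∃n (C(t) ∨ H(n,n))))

Rewrite implications/biconditionals: A → B as ¬A ∨ B.
  ¬(¬(∃t H(t,t)) ∨ (∃t ∃n (C(t) ∨ H(n,n))))
Drive negations inward (¬∀x A ≡ ∃x ¬A, ¬∃x A ≡ ∀x ¬A, De Morgan for ∧/∨):
  (∃t H(t,t)) ∧ (∀t ∀n (¬C(t) ∧ ¬H(n,n)))
Standardize variables apart so no two quantifiers bind the same name: t↦w.
  (∃t H(t,t)) ∧ (∀w ∀n (¬C(w) ∧ ¬H(n,n)))
Finally move all quantifiers to the prefix:
  ∃t ∀w ∀n (H(t,t) ∧ ¬C(w) ∧ ¬H(n,n))

∃t ∀w ∀n (H(t,t) ∧ ¬C(w) ∧ ¬H(n,n))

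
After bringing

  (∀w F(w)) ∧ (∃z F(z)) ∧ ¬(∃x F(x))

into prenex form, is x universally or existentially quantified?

Push ¬ through the quantifiers and connectives to reach negation normal form:
  (∀w F(w)) ∧ (∃z F(z)) ∧ (∀x ¬F(x))
All bound variables are already distinct, so no renaming is needed.
Pull the quantifiers to the front (each side's bound variable is not free in the other side):
  ∀w ∃z ∀x (F(w) ∧ F(z) ∧ ¬F(x))
The quantifier ∃x sits under an odd number of negations, so it flips to ∀x.

universal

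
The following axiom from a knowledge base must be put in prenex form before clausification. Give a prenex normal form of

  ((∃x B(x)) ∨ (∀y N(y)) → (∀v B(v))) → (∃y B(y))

∃x ∀y ∃v ∃q ((B(x) ∨ N(y)) ∧ ¬B(v) ∨ B(q))

First replace A → B with ¬A ∨ B.
  ¬(¬((∃x B(x)) ∨ (∀y N(y))) ∨ (∀v B(v))) ∨ (∃y B(y))
Push ¬ through the quantifiers and connectives to reach negation normal form:
  ((∃x B(x)) ∨ (∀y N(y))) ∧ (∃v ¬B(v)) ∨ (∃y B(y))
Rename bound variables to avoid capture: y↦q.
  ((∃x B(x)) ∨ (∀y N(y))) ∧ (∃v ¬B(v)) ∨ (∃q B(q))
Finally move all quantifiers to the prefix:
  ∃x ∀y ∃v ∃q ((B(x) ∨ N(y)) ∧ ¬B(v) ∨ B(q))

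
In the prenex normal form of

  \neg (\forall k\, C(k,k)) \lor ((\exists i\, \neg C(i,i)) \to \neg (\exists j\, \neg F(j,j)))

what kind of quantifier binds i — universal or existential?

universal

Eliminate → and ↔ using ¬ and ∨.
  \neg (\forall k\, C(k,k)) \lor \neg (\exists i\, \neg C(i,i)) \lor \neg (\exists j\, \neg F(j,j))
Move each ¬ inward, flipping quantifiers it crosses:
  (\exists k\, \neg C(k,k)) \lor (\forall i\, C(i,i)) \lor (\forall j\, F(j,j))
Pull the quantifiers to the front (each side's bound variable is not free in the other side):
  \exists k\, \forall i\, \forall j\, (\neg C(k,k) \lor C(i,i) \lor F(j,j))
The quantifier \exists i sits under an odd number of negations (counting the antecedent side of each →), so it flips to \forall i.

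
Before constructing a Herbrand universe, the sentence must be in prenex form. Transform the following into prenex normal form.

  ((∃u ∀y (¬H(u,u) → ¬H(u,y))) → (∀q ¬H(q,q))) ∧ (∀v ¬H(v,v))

∀u ∃y ∀q ∀v ((¬H(u,u) ∧ H(u,y) ∨ ¬H(q,q)) ∧ ¬H(v,v))

Eliminate → and ↔ using ¬ and ∨.
  (¬(∃u ∀y (¬¬H(u,u) ∨ ¬H(u,y))) ∨ (∀q ¬H(q,q))) ∧ (∀v ¬H(v,v))
Drive negations inward (¬∀x A ≡ ∃x ¬A, ¬∃x A ≡ ∀x ¬A, De Morgan for ∧/∨):
  ((∀u ∃y (¬H(u,u) ∧ H(u,y))) ∨ (∀q ¬H(q,q))) ∧ (∀v ¬H(v,v))
All bound variables are already distinct, so no renaming is needed.
Pull the quantifiers to the front (each side's bound variable is not free in the other side):
  ∀u ∃y ∀q ∀v ((¬H(u,u) ∧ H(u,y) ∨ ¬H(q,q)) ∧ ¬H(v,v))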